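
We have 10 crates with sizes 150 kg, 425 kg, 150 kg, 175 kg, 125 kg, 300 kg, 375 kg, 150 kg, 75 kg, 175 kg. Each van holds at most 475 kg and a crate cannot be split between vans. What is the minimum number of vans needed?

Total = 425 + 375 + 300 + 175 + 175 + 150 + 150 + 150 + 125 + 75 = 2100 kg.
Lower bound: ⌈2100/475⌉ = 5 vans.
A packing using 5 vans:
  van 1: 425 = 425
  van 2: 375 + 75 = 450
  van 3: 300 + 175 = 475
  van 4: 175 + 150 + 150 = 475
  van 5: 150 + 125 = 275
This matches the lower bound, so 5 is optimal.

5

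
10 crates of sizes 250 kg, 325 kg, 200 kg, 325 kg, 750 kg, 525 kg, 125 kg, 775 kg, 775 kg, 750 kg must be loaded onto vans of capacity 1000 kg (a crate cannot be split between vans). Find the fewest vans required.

Total = 775 + 775 + 750 + 750 + 525 + 325 + 325 + 250 + 200 + 125 = 4800 kg.
Lower bound: ⌈4800/1000⌉ = 5 vans.
A packing using 6 vans:
  van 1: 775 + 200 = 975
  van 2: 775 + 125 = 900
  van 3: 750 + 250 = 1000
  van 4: 750 = 750
  van 5: 525 + 325 = 850
  van 6: 325 = 325
No arrangement into 5 vans stays within capacity, so 6 is optimal.

6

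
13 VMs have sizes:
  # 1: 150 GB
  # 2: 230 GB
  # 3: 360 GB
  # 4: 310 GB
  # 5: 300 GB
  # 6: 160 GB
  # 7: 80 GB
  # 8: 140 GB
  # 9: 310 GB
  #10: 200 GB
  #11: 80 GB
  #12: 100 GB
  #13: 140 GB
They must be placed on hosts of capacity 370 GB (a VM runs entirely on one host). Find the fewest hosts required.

Total = 360 + 310 + 310 + 300 + 230 + 200 + 160 + 150 + 140 + 140 + 100 + 80 + 80 = 2560 GB.
Lower bound: ⌈2560/370⌉ = 7 hosts.
A packing using 8 hosts:
  host 1: 360 = 360
  host 2: 310 = 310
  host 3: 310 = 310
  host 4: 300 = 300
  host 5: 230 + 140 = 370
  host 6: 200 + 160 = 360
  host 7: 150 + 140 + 80 = 370
  host 8: 100 + 80 = 180
No arrangement into 7 hosts stays within capacity, so 8 is optimal.

8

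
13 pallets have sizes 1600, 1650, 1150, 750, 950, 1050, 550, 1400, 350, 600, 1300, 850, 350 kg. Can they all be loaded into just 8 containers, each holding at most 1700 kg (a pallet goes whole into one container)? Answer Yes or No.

A valid assignment using 8 containers:
  container 1: 1650 = 1650
  container 2: 1600 = 1600
  container 3: 1400 = 1400
  container 4: 1300 + 350 = 1650
  container 5: 1150 + 550 = 1700
  container 6: 1050 + 600 = 1650
  container 7: 950 + 750 = 1700
  container 8: 850 + 350 = 1200
Every load is within 1700 kg, so 8 containers suffice.

Yes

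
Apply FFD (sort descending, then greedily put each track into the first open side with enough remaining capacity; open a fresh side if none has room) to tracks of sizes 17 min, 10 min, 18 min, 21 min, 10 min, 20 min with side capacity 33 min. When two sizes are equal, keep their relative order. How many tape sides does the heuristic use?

Sorted descending: 21, 20, 18, 17, 10, 10.
  21 → side 1 (new)  [load 21/33]
  20 → side 2 (new)  [load 20/33]
  18 → side 3 (new)  [load 18/33]
  17 → side 4 (new)  [load 17/33]
  10 → side 1  [load 31/33]
  10 → side 2  [load 30/33]
4 tape sides opened.

4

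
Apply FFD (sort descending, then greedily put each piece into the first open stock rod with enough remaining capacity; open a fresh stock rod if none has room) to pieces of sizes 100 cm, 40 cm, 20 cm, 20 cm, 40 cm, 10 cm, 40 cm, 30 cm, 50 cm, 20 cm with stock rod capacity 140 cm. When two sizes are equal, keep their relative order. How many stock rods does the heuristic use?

Sorted descending: 100, 50, 40, 40, 40, 30, 20, 20, 20, 10.
  100 → stock rod 1 (new)  [load 100/140]
  50 → stock rod 2 (new)  [load 50/140]
  40 → stock rod 1  [load 140/140]
  40 → stock rod 2  [load 90/140]
  40 → stock rod 2  [load 130/140]
  30 → stock rod 3 (new)  [load 30/140]
  20 → stock rod 3  [load 50/140]
  20 → stock rod 3  [load 70/140]
  20 → stock rod 3  [load 90/140]
  10 → stock rod 2  [load 140/140]
3 stock rods opened.

3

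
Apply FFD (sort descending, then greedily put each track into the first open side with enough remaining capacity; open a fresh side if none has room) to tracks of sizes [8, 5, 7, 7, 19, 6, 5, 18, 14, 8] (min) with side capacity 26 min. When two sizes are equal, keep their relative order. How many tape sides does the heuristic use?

4

Sorted descending: 19, 18, 14, 8, 8, 7, 7, 6, 5, 5.
  19 → side 1 (new)  [load 19/26]
  18 → side 2 (new)  [load 18/26]
  14 → side 3 (new)  [load 14/26]
  8 → side 2  [load 26/26]
  8 → side 3  [load 22/26]
  7 → side 1  [load 26/26]
  7 → side 4 (new)  [load 7/26]
  6 → side 4  [load 13/26]
  5 → side 4  [load 18/26]
  5 → side 4  [load 23/26]
4 tape sides opened.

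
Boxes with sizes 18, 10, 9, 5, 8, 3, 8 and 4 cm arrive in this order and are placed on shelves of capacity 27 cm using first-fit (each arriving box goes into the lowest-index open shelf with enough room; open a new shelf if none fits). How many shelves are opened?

  18 → shelf 1 (new)  [load 18/27]
  10 → shelf 2 (new)  [load 10/27]
  9 → shelf 1  [load 27/27]
  5 → shelf 2  [load 15/27]
  8 → shelf 2  [load 23/27]
  3 → shelf 2  [load 26/27]
  8 → shelf 3 (new)  [load 8/27]
  4 → shelf 3  [load 12/27]
3 shelves opened.

3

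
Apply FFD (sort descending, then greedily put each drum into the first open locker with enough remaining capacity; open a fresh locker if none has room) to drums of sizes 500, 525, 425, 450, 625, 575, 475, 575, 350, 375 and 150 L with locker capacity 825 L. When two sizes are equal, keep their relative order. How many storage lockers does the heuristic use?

8

Sorted descending: 625, 575, 575, 525, 500, 475, 450, 425, 375, 350, 150.
  625 → locker 1 (new)  [load 625/825]
  575 → locker 2 (new)  [load 575/825]
  575 → locker 3 (new)  [load 575/825]
  525 → locker 4 (new)  [load 525/825]
  500 → locker 5 (new)  [load 500/825]
  475 → locker 6 (new)  [load 475/825]
  450 → locker 7 (new)  [load 450/825]
  425 → locker 8 (new)  [load 425/825]
  375 → locker 7  [load 825/825]
  350 → locker 6  [load 825/825]
  150 → locker 1  [load 775/825]
8 storage lockers opened.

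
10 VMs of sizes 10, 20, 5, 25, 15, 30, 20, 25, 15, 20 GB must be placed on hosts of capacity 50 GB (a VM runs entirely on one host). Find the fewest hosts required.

Total = 30 + 25 + 25 + 20 + 20 + 20 + 15 + 15 + 10 + 5 = 185 GB.
Lower bound: ⌈185/50⌉ = 4 hosts.
A packing using 4 hosts:
  host 1: 30 + 20 = 50
  host 2: 25 + 25 = 50
  host 3: 20 + 20 + 10 = 50
  host 4: 15 + 15 + 5 = 35
This matches the lower bound, so 4 is optimal.

4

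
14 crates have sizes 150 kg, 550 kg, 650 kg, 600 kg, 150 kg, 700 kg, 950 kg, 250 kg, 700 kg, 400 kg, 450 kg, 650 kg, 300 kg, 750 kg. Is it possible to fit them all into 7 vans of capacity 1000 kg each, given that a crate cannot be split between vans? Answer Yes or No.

No

Total = 7250 kg; ⌈7250/1000⌉ = 8.
At least 8 vans are required, but only 7 are allowed.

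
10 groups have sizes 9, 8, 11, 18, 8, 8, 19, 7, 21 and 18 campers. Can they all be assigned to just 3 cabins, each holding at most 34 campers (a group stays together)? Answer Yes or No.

Total = 127 campers; ⌈127/34⌉ = 4.
At least 4 cabins are required, but only 3 are allowed.

No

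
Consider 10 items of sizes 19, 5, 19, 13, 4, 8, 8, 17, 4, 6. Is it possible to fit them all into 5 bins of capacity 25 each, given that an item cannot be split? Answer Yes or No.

A valid assignment using 5 bins:
  bin 1: 19 + 6 = 25
  bin 2: 19 + 5 = 24
  bin 3: 17 + 8 = 25
  bin 4: 13 + 8 + 4 = 25
  bin 5: 4 = 4
Every load is within 25, so 5 bins suffice.

Yes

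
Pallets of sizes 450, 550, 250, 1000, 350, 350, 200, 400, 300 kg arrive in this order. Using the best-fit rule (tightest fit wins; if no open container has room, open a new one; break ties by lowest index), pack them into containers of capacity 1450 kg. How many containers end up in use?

3

  450 → container 1 (new)  [load 450/1450]
  550 → container 1  [load 1000/1450]
  250 → container 1  [load 1250/1450]
  1000 → container 2 (new)  [load 1000/1450]
  350 → container 2  [load 1350/1450]
  350 → container 3 (new)  [load 350/1450]
  200 → container 1  [load 1450/1450]
  400 → container 3  [load 750/1450]
  300 → container 3  [load 1050/1450]
3 containers opened.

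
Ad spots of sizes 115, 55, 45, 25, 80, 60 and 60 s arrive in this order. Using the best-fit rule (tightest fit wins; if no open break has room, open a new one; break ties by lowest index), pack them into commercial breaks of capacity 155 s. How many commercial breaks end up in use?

  115 → break 1 (new)  [load 115/155]
  55 → break 2 (new)  [load 55/155]
  45 → break 2  [load 100/155]
  25 → break 1  [load 140/155]
  80 → break 3 (new)  [load 80/155]
  60 → break 3  [load 140/155]
  60 → break 4 (new)  [load 60/155]
4 commercial breaks opened.

4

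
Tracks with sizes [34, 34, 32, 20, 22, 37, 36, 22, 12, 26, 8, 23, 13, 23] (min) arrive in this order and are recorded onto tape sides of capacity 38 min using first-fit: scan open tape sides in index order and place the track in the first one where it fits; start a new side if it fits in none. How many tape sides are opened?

  34 → side 1 (new)  [load 34/38]
  34 → side 2 (new)  [load 34/38]
  32 → side 3 (new)  [load 32/38]
  20 → side 4 (new)  [load 20/38]
  22 → side 5 (new)  [load 22/38]
  37 → side 6 (new)  [load 37/38]
  36 → side 7 (new)  [load 36/38]
  22 → side 8 (new)  [load 22/38]
  12 → side 4  [load 32/38]
  26 → side 9 (new)  [load 26/38]
  8 → side 5  [load 30/38]
  23 → side 10 (new)  [load 23/38]
  13 → side 8  [load 35/38]
  23 → side 11 (new)  [load 23/38]
11 tape sides opened.

11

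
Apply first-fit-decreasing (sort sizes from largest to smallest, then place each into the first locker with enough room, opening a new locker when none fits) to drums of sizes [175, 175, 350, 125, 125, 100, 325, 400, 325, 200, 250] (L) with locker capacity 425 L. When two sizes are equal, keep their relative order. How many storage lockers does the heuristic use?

Sorted descending: 400, 350, 325, 325, 250, 200, 175, 175, 125, 125, 100.
  400 → locker 1 (new)  [load 400/425]
  350 → locker 2 (new)  [load 350/425]
  325 → locker 3 (new)  [load 325/425]
  325 → locker 4 (new)  [load 325/425]
  250 → locker 5 (new)  [load 250/425]
  200 → locker 6 (new)  [load 200/425]
  175 → locker 5  [load 425/425]
  175 → locker 6  [load 375/425]
  125 → locker 7 (new)  [load 125/425]
  125 → locker 7  [load 250/425]
  100 → locker 3  [load 425/425]
7 storage lockers opened.

7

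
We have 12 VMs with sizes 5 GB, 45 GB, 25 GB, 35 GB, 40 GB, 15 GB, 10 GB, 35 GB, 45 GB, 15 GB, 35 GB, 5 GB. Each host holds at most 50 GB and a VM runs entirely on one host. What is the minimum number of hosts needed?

Total = 45 + 45 + 40 + 35 + 35 + 35 + 25 + 15 + 15 + 10 + 5 + 5 = 310 GB.
Lower bound: ⌈310/50⌉ = 7 hosts.
A packing using 7 hosts:
  host 1: 45 + 5 = 50
  host 2: 45 + 5 = 50
  host 3: 40 + 10 = 50
  host 4: 35 + 15 = 50
  host 5: 35 + 15 = 50
  host 6: 35 = 35
  host 7: 25 = 25
This matches the lower bound, so 7 is optimal.

7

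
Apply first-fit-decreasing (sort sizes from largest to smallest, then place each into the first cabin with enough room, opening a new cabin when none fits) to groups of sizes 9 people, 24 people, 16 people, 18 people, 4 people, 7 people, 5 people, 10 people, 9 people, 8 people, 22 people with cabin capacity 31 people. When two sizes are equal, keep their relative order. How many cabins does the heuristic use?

5

Sorted descending: 24, 22, 18, 16, 10, 9, 9, 8, 7, 5, 4.
  24 → cabin 1 (new)  [load 24/31]
  22 → cabin 2 (new)  [load 22/31]
  18 → cabin 3 (new)  [load 18/31]
  16 → cabin 4 (new)  [load 16/31]
  10 → cabin 3  [load 28/31]
  9 → cabin 2  [load 31/31]
  9 → cabin 4  [load 25/31]
  8 → cabin 5 (new)  [load 8/31]
  7 → cabin 1  [load 31/31]
  5 → cabin 4  [load 30/31]
  4 → cabin 5  [load 12/31]
5 cabins opened.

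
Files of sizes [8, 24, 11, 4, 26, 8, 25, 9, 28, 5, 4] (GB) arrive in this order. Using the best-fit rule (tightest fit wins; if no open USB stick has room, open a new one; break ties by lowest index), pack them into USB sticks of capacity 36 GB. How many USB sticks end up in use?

5

  8 → USB stick 1 (new)  [load 8/36]
  24 → USB stick 1  [load 32/36]
  11 → USB stick 2 (new)  [load 11/36]
  4 → USB stick 1  [load 36/36]
  26 → USB stick 3 (new)  [load 26/36]
  8 → USB stick 3  [load 34/36]
  25 → USB stick 2  [load 36/36]
  9 → USB stick 4 (new)  [load 9/36]
  28 → USB stick 5 (new)  [load 28/36]
  5 → USB stick 5  [load 33/36]
  4 → USB stick 4  [load 13/36]
5 USB sticks opened.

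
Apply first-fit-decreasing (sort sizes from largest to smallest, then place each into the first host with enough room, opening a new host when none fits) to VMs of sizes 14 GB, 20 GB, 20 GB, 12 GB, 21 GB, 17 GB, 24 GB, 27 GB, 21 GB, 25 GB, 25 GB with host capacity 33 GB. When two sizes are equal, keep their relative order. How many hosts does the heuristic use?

9

Sorted descending: 27, 25, 25, 24, 21, 21, 20, 20, 17, 14, 12.
  27 → host 1 (new)  [load 27/33]
  25 → host 2 (new)  [load 25/33]
  25 → host 3 (new)  [load 25/33]
  24 → host 4 (new)  [load 24/33]
  21 → host 5 (new)  [load 21/33]
  21 → host 6 (new)  [load 21/33]
  20 → host 7 (new)  [load 20/33]
  20 → host 8 (new)  [load 20/33]
  17 → host 9 (new)  [load 17/33]
  14 → host 9  [load 31/33]
  12 → host 5  [load 33/33]
9 hosts opened.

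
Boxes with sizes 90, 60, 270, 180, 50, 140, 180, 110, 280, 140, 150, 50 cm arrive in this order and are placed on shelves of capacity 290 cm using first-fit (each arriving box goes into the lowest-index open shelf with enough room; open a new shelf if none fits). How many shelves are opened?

  90 → shelf 1 (new)  [load 90/290]
  60 → shelf 1  [load 150/290]
  270 → shelf 2 (new)  [load 270/290]
  180 → shelf 3 (new)  [load 180/290]
  50 → shelf 1  [load 200/290]
  140 → shelf 4 (new)  [load 140/290]
  180 → shelf 5 (new)  [load 180/290]
  110 → shelf 3  [load 290/290]
  280 → shelf 6 (new)  [load 280/290]
  140 → shelf 4  [load 280/290]
  150 → shelf 7 (new)  [load 150/290]
  50 → shelf 1  [load 250/290]
7 shelves opened.

7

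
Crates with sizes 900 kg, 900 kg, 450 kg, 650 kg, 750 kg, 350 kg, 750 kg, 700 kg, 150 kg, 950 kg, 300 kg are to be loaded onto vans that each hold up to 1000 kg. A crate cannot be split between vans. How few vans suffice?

Total = 950 + 900 + 900 + 750 + 750 + 700 + 650 + 450 + 350 + 300 + 150 = 6850 kg.
Lower bound: ⌈6850/1000⌉ = 7 vans.
A packing using 8 vans:
  van 1: 950 = 950
  van 2: 900 = 900
  van 3: 900 = 900
  van 4: 750 + 150 = 900
  van 5: 750 = 750
  van 6: 700 + 300 = 1000
  van 7: 650 + 350 = 1000
  van 8: 450 = 450
No arrangement into 7 vans stays within capacity, so 8 is optimal.

8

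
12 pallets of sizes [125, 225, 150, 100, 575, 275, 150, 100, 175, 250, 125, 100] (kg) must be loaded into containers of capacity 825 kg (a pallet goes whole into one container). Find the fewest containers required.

Total = 575 + 275 + 250 + 225 + 175 + 150 + 150 + 125 + 125 + 100 + 100 + 100 = 2350 kg.
Lower bound: ⌈2350/825⌉ = 3 containers.
A packing using 3 containers:
  container 1: 575 + 250 = 825
  container 2: 275 + 225 + 175 + 150 = 825
  container 3: 150 + 125 + 125 + 100 + 100 + 100 = 700
This matches the lower bound, so 3 is optimal.

3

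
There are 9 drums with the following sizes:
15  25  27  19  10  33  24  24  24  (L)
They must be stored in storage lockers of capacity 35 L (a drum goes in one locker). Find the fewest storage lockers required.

7

Total = 33 + 27 + 25 + 24 + 24 + 24 + 19 + 15 + 10 = 201 L.
Lower bound: ⌈201/35⌉ = 6 storage lockers.
Also, 7 drums each exceed 35/2 L, and no two of those can share a locker, so at least 7 storage lockers are needed.
A packing using 7 storage lockers:
  locker 1: 33 = 33
  locker 2: 27 = 27
  locker 3: 25 + 10 = 35
  locker 4: 24 = 24
  locker 5: 24 = 24
  locker 6: 24 = 24
  locker 7: 19 + 15 = 34
This matches the lower bound, so 7 is optimal.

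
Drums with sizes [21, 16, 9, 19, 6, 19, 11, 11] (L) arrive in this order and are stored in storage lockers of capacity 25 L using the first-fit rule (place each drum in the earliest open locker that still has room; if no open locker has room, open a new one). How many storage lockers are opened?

5

  21 → locker 1 (new)  [load 21/25]
  16 → locker 2 (new)  [load 16/25]
  9 → locker 2  [load 25/25]
  19 → locker 3 (new)  [load 19/25]
  6 → locker 3  [load 25/25]
  19 → locker 4 (new)  [load 19/25]
  11 → locker 5 (new)  [load 11/25]
  11 → locker 5  [load 22/25]
5 storage lockers opened.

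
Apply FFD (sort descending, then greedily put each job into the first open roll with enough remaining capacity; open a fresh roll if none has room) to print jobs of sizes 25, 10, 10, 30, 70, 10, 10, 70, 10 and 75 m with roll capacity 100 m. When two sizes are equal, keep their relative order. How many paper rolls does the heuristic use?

4

Sorted descending: 75, 70, 70, 30, 25, 10, 10, 10, 10, 10.
  75 → roll 1 (new)  [load 75/100]
  70 → roll 2 (new)  [load 70/100]
  70 → roll 3 (new)  [load 70/100]
  30 → roll 2  [load 100/100]
  25 → roll 1  [load 100/100]
  10 → roll 3  [load 80/100]
  10 → roll 3  [load 90/100]
  10 → roll 3  [load 100/100]
  10 → roll 4 (new)  [load 10/100]
  10 → roll 4  [load 20/100]
4 paper rolls opened.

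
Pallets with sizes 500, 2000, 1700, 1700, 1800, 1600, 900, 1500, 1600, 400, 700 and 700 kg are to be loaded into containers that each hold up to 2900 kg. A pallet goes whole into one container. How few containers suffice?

Total = 2000 + 1800 + 1700 + 1700 + 1600 + 1600 + 1500 + 900 + 700 + 700 + 500 + 400 = 15100 kg.
Lower bound: ⌈15100/2900⌉ = 6 containers.
Also, 7 pallets each exceed 1450 kg, and no two of those can share a container, so at least 7 containers are needed.
A packing using 7 containers:
  container 1: 2000 + 900 = 2900
  container 2: 1800 + 700 + 400 = 2900
  container 3: 1700 + 700 + 500 = 2900
  container 4: 1700 = 1700
  container 5: 1600 = 1600
  container 6: 1600 = 1600
  container 7: 1500 = 1500
This matches the lower bound, so 7 is optimal.

7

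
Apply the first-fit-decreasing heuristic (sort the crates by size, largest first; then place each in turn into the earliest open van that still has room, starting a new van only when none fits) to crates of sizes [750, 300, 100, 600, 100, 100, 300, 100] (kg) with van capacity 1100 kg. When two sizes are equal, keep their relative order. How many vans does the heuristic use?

3

Sorted descending: 750, 600, 300, 300, 100, 100, 100, 100.
  750 → van 1 (new)  [load 750/1100]
  600 → van 2 (new)  [load 600/1100]
  300 → van 1  [load 1050/1100]
  300 → van 2  [load 900/1100]
  100 → van 2  [load 1000/1100]
  100 → van 2  [load 1100/1100]
  100 → van 3 (new)  [load 100/1100]
  100 → van 3  [load 200/1100]
3 vans opened.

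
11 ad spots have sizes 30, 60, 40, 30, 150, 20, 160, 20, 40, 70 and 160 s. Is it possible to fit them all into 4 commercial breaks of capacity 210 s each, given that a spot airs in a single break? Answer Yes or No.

A valid assignment using 4 commercial breaks:
  break 1: 160 + 40 = 200
  break 2: 160 + 40 = 200
  break 3: 150 + 60 = 210
  break 4: 70 + 30 + 30 + 20 + 20 = 170
Every load is within 210 s, so 4 commercial breaks suffice.

Yes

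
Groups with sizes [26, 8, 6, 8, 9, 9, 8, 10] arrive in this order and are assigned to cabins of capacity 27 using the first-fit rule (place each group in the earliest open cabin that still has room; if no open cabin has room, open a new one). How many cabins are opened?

4

  26 → cabin 1 (new)  [load 26/27]
  8 → cabin 2 (new)  [load 8/27]
  6 → cabin 2  [load 14/27]
  8 → cabin 2  [load 22/27]
  9 → cabin 3 (new)  [load 9/27]
  9 → cabin 3  [load 18/27]
  8 → cabin 3  [load 26/27]
  10 → cabin 4 (new)  [load 10/27]
4 cabins opened.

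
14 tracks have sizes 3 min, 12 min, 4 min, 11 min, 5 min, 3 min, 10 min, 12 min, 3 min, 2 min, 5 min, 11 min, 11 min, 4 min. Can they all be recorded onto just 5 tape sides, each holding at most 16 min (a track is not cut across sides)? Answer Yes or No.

No

Total = 96 min; ⌈96/16⌉ = 6.
At least 6 tape sides are required, but only 5 are allowed.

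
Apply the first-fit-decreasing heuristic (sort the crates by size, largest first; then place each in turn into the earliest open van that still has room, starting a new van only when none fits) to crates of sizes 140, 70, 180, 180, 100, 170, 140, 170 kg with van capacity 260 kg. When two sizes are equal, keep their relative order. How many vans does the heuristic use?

Sorted descending: 180, 180, 170, 170, 140, 140, 100, 70.
  180 → van 1 (new)  [load 180/260]
  180 → van 2 (new)  [load 180/260]
  170 → van 3 (new)  [load 170/260]
  170 → van 4 (new)  [load 170/260]
  140 → van 5 (new)  [load 140/260]
  140 → van 6 (new)  [load 140/260]
  100 → van 5  [load 240/260]
  70 → van 1  [load 250/260]
6 vans opened.

6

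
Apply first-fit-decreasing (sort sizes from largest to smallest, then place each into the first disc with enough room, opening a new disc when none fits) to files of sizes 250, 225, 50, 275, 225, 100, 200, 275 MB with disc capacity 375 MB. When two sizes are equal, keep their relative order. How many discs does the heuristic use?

Sorted descending: 275, 275, 250, 225, 225, 200, 100, 50.
  275 → disc 1 (new)  [load 275/375]
  275 → disc 2 (new)  [load 275/375]
  250 → disc 3 (new)  [load 250/375]
  225 → disc 4 (new)  [load 225/375]
  225 → disc 5 (new)  [load 225/375]
  200 → disc 6 (new)  [load 200/375]
  100 → disc 1  [load 375/375]
  50 → disc 2  [load 325/375]
6 discs opened.

6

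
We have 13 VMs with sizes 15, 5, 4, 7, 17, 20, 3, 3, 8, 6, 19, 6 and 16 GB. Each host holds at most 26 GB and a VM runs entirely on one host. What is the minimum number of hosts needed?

Total = 20 + 19 + 17 + 16 + 15 + 8 + 7 + 6 + 6 + 5 + 4 + 3 + 3 = 129 GB.
Lower bound: ⌈129/26⌉ = 5 hosts.
A packing using 5 hosts:
  host 1: 20 + 6 = 26
  host 2: 19 + 7 = 26
  host 3: 17 + 8 = 25
  host 4: 16 + 6 + 4 = 26
  host 5: 15 + 5 + 3 + 3 = 26
This matches the lower bound, so 5 is optimal.

5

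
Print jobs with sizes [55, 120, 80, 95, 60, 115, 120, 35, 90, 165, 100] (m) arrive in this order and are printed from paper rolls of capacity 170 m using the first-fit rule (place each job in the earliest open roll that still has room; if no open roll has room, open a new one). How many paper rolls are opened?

  55 → roll 1 (new)  [load 55/170]
  120 → roll 2 (new)  [load 120/170]
  80 → roll 1  [load 135/170]
  95 → roll 3 (new)  [load 95/170]
  60 → roll 3  [load 155/170]
  115 → roll 4 (new)  [load 115/170]
  120 → roll 5 (new)  [load 120/170]
  35 → roll 1  [load 170/170]
  90 → roll 6 (new)  [load 90/170]
  165 → roll 7 (new)  [load 165/170]
  100 → roll 8 (new)  [load 100/170]
8 paper rolls opened.

8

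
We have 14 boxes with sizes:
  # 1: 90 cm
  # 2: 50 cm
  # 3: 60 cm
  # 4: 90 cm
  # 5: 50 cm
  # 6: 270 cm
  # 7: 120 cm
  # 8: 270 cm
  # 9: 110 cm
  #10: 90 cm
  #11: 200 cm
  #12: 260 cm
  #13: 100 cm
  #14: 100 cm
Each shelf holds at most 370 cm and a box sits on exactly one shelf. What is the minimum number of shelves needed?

6

Total = 270 + 270 + 260 + 200 + 120 + 110 + 100 + 100 + 90 + 90 + 90 + 60 + 50 + 50 = 1860 cm.
Lower bound: ⌈1860/370⌉ = 6 shelves.
A packing using 6 shelves:
  shelf 1: 270 + 100 = 370
  shelf 2: 270 + 100 = 370
  shelf 3: 260 + 110 = 370
  shelf 4: 200 + 120 + 50 = 370
  shelf 5: 90 + 90 + 90 + 60 = 330
  shelf 6: 50 = 50
This matches the lower bound, so 6 is optimal.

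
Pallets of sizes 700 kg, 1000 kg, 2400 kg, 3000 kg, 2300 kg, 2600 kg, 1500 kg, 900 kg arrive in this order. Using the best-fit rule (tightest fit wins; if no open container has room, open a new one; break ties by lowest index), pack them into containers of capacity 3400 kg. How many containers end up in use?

  700 → container 1 (new)  [load 700/3400]
  1000 → container 1  [load 1700/3400]
  2400 → container 2 (new)  [load 2400/3400]
  3000 → container 3 (new)  [load 3000/3400]
  2300 → container 4 (new)  [load 2300/3400]
  2600 → container 5 (new)  [load 2600/3400]
  1500 → container 1  [load 3200/3400]
  900 → container 2  [load 3300/3400]
5 containers opened.

5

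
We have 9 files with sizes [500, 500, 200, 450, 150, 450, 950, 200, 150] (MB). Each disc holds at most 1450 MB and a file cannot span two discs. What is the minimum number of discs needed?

3

Total = 950 + 500 + 500 + 450 + 450 + 200 + 200 + 150 + 150 = 3550 MB.
Lower bound: ⌈3550/1450⌉ = 3 discs.
A packing using 3 discs:
  disc 1: 950 + 500 = 1450
  disc 2: 500 + 450 + 450 = 1400
  disc 3: 200 + 200 + 150 + 150 = 700
This matches the lower bound, so 3 is optimal.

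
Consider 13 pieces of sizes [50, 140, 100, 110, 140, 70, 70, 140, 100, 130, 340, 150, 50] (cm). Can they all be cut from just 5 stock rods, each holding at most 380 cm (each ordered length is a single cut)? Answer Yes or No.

A valid assignment using 5 stock rods:
  stock rod 1: 340 = 340
  stock rod 2: 150 + 140 + 70 = 360
  stock rod 3: 140 + 140 + 100 = 380
  stock rod 4: 130 + 110 + 100 = 340
  stock rod 5: 70 + 50 + 50 = 170
Every load is within 380 cm, so 5 stock rods suffice.

Yes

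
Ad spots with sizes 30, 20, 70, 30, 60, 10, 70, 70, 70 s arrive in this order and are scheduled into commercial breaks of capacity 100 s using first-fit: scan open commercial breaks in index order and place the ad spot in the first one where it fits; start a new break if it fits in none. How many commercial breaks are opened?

6

  30 → break 1 (new)  [load 30/100]
  20 → break 1  [load 50/100]
  70 → break 2 (new)  [load 70/100]
  30 → break 1  [load 80/100]
  60 → break 3 (new)  [load 60/100]
  10 → break 1  [load 90/100]
  70 → break 4 (new)  [load 70/100]
  70 → break 5 (new)  [load 70/100]
  70 → break 6 (new)  [load 70/100]
6 commercial breaks opened.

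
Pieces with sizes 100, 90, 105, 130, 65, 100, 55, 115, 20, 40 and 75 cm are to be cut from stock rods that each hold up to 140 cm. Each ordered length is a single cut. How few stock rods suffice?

8

Total = 130 + 115 + 105 + 100 + 100 + 90 + 75 + 65 + 55 + 40 + 20 = 895 cm.
Lower bound: ⌈895/140⌉ = 7 stock rods.
A packing using 8 stock rods:
  stock rod 1: 130 = 130
  stock rod 2: 115 + 20 = 135
  stock rod 3: 105 = 105
  stock rod 4: 100 + 40 = 140
  stock rod 5: 100 = 100
  stock rod 6: 90 = 90
  stock rod 7: 75 + 65 = 140
  stock rod 8: 55 = 55
No arrangement into 7 stock rods stays within capacity, so 8 is optimal.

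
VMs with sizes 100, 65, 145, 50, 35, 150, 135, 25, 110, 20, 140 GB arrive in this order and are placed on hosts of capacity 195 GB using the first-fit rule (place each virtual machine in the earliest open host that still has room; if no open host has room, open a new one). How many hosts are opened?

  100 → host 1 (new)  [load 100/195]
  65 → host 1  [load 165/195]
  145 → host 2 (new)  [load 145/195]
  50 → host 2  [load 195/195]
  35 → host 3 (new)  [load 35/195]
  150 → host 3  [load 185/195]
  135 → host 4 (new)  [load 135/195]
  25 → host 1  [load 190/195]
  110 → host 5 (new)  [load 110/195]
  20 → host 4  [load 155/195]
  140 → host 6 (new)  [load 140/195]
6 hosts opened.

6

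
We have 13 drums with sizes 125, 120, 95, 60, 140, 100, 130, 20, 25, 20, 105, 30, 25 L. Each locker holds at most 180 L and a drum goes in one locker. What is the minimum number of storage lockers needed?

7

Total = 140 + 130 + 125 + 120 + 105 + 100 + 95 + 60 + 30 + 25 + 25 + 20 + 20 = 995 L.
Lower bound: ⌈995/180⌉ = 6 storage lockers.
Also, 7 drums each exceed 90 L, and no two of those can share a locker, so at least 7 storage lockers are needed.
A packing using 7 storage lockers:
  locker 1: 140 + 30 = 170
  locker 2: 130 + 25 + 25 = 180
  locker 3: 125 + 20 + 20 = 165
  locker 4: 120 + 60 = 180
  locker 5: 105 = 105
  locker 6: 100 = 100
  locker 7: 95 = 95
This matches the lower bound, so 7 is optimal.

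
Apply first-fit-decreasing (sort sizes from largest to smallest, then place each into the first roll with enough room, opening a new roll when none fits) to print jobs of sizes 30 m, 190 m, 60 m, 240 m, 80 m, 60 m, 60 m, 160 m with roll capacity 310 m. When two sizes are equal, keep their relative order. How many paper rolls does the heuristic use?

Sorted descending: 240, 190, 160, 80, 60, 60, 60, 30.
  240 → roll 1 (new)  [load 240/310]
  190 → roll 2 (new)  [load 190/310]
  160 → roll 3 (new)  [load 160/310]
  80 → roll 2  [load 270/310]
  60 → roll 1  [load 300/310]
  60 → roll 3  [load 220/310]
  60 → roll 3  [load 280/310]
  30 → roll 2  [load 300/310]
3 paper rolls opened.

3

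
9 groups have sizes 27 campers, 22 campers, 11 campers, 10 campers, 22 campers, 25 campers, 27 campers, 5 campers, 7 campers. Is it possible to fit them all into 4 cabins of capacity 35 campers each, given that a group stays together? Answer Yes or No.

Total = 156 campers; ⌈156/35⌉ = 5.
At least 5 cabins are required, but only 4 are allowed.

No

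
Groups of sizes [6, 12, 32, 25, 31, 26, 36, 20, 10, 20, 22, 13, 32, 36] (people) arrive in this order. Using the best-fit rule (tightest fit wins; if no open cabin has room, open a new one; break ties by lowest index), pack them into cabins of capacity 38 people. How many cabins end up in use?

  6 → cabin 1 (new)  [load 6/38]
  12 → cabin 1  [load 18/38]
  32 → cabin 2 (new)  [load 32/38]
  25 → cabin 3 (new)  [load 25/38]
  31 → cabin 4 (new)  [load 31/38]
  26 → cabin 5 (new)  [load 26/38]
  36 → cabin 6 (new)  [load 36/38]
  20 → cabin 1  [load 38/38]
  10 → cabin 5  [load 36/38]
  20 → cabin 7 (new)  [load 20/38]
  22 → cabin 8 (new)  [load 22/38]
  13 → cabin 3  [load 38/38]
  32 → cabin 9 (new)  [load 32/38]
  36 → cabin 10 (new)  [load 36/38]
10 cabins opened.

10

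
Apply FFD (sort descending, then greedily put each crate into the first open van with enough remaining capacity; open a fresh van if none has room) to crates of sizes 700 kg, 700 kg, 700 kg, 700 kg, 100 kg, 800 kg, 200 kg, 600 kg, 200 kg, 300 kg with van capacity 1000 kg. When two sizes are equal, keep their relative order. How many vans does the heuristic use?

6

Sorted descending: 800, 700, 700, 700, 700, 600, 300, 200, 200, 100.
  800 → van 1 (new)  [load 800/1000]
  700 → van 2 (new)  [load 700/1000]
  700 → van 3 (new)  [load 700/1000]
  700 → van 4 (new)  [load 700/1000]
  700 → van 5 (new)  [load 700/1000]
  600 → van 6 (new)  [load 600/1000]
  300 → van 2  [load 1000/1000]
  200 → van 1  [load 1000/1000]
  200 → van 3  [load 900/1000]
  100 → van 3  [load 1000/1000]
6 vans opened.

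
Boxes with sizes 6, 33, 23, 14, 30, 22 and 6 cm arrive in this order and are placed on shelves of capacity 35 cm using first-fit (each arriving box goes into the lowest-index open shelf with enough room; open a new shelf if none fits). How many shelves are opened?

  6 → shelf 1 (new)  [load 6/35]
  33 → shelf 2 (new)  [load 33/35]
  23 → shelf 1  [load 29/35]
  14 → shelf 3 (new)  [load 14/35]
  30 → shelf 4 (new)  [load 30/35]
  22 → shelf 5 (new)  [load 22/35]
  6 → shelf 1  [load 35/35]
5 shelves opened.

5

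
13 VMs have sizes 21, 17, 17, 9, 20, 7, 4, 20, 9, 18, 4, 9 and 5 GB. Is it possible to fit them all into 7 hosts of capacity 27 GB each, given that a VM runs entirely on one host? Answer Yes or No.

A valid assignment using 7 hosts:
  host 1: 21 + 5 = 26
  host 2: 20 + 7 = 27
  host 3: 20 + 4 = 24
  host 4: 18 + 9 = 27
  host 5: 17 + 9 = 26
  host 6: 17 + 9 = 26
  host 7: 4 = 4
Every load is within 27 GB, so 7 hosts suffice.

Yes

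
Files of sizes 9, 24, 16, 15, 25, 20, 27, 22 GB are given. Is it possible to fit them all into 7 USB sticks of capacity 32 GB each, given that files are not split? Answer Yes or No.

Yes

A valid assignment using 6 USB sticks:
  USB stick 1: 27 = 27
  USB stick 2: 25 = 25
  USB stick 3: 24 = 24
  USB stick 4: 22 + 9 = 31
  USB stick 5: 20 = 20
  USB stick 6: 16 + 15 = 31
That uses only 6 ≤ 7, so 7 USB sticks are enough.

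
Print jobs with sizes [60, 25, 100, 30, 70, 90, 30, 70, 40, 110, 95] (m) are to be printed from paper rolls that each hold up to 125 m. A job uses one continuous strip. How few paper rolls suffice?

Total = 110 + 100 + 95 + 90 + 70 + 70 + 60 + 40 + 30 + 30 + 25 = 720 m.
Lower bound: ⌈720/125⌉ = 6 paper rolls.
A packing using 7 paper rolls:
  roll 1: 110 = 110
  roll 2: 100 + 25 = 125
  roll 3: 95 + 30 = 125
  roll 4: 90 + 30 = 120
  roll 5: 70 + 40 = 110
  roll 6: 70 = 70
  roll 7: 60 = 60
No arrangement into 6 paper rolls stays within capacity, so 7 is optimal.

7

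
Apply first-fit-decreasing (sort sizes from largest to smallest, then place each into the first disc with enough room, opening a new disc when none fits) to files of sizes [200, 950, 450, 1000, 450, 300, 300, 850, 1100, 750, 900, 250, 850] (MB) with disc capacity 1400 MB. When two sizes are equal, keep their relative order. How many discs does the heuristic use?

7

Sorted descending: 1100, 1000, 950, 900, 850, 850, 750, 450, 450, 300, 300, 250, 200.
  1100 → disc 1 (new)  [load 1100/1400]
  1000 → disc 2 (new)  [load 1000/1400]
  950 → disc 3 (new)  [load 950/1400]
  900 → disc 4 (new)  [load 900/1400]
  850 → disc 5 (new)  [load 850/1400]
  850 → disc 6 (new)  [load 850/1400]
  750 → disc 7 (new)  [load 750/1400]
  450 → disc 3  [load 1400/1400]
  450 → disc 4  [load 1350/1400]
  300 → disc 1  [load 1400/1400]
  300 → disc 2  [load 1300/1400]
  250 → disc 5  [load 1100/1400]
  200 → disc 5  [load 1300/1400]
7 discs opened.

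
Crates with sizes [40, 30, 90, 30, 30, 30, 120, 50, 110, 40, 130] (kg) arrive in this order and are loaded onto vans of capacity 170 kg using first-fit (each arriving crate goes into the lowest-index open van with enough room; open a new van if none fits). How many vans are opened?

5

  40 → van 1 (new)  [load 40/170]
  30 → van 1  [load 70/170]
  90 → van 1  [load 160/170]
  30 → van 2 (new)  [load 30/170]
  30 → van 2  [load 60/170]
  30 → van 2  [load 90/170]
  120 → van 3 (new)  [load 120/170]
  50 → van 2  [load 140/170]
  110 → van 4 (new)  [load 110/170]
  40 → van 3  [load 160/170]
  130 → van 5 (new)  [load 130/170]
5 vans opened.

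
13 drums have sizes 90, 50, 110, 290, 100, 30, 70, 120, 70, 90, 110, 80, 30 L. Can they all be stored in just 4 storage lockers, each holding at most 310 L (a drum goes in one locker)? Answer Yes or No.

Total = 1240 L; ⌈1240/310⌉ = 4.
The bound of 4 does not rule out 4, but exhaustive search shows no assignment into 4 storage lockers of capacity 310 L exists — the minimum is 5.

No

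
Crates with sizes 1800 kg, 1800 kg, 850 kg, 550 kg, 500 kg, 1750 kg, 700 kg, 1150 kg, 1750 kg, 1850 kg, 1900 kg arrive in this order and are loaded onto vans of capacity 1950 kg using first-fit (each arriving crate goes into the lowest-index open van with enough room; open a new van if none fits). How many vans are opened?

8

  1800 → van 1 (new)  [load 1800/1950]
  1800 → van 2 (new)  [load 1800/1950]
  850 → van 3 (new)  [load 850/1950]
  550 → van 3  [load 1400/1950]
  500 → van 3  [load 1900/1950]
  1750 → van 4 (new)  [load 1750/1950]
  700 → van 5 (new)  [load 700/1950]
  1150 → van 5  [load 1850/1950]
  1750 → van 6 (new)  [load 1750/1950]
  1850 → van 7 (new)  [load 1850/1950]
  1900 → van 8 (new)  [load 1900/1950]
8 vans opened.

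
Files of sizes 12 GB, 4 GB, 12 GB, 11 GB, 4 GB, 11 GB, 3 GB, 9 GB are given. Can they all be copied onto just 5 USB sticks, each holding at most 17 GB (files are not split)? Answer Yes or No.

A valid assignment using 5 USB sticks:
  USB stick 1: 12 + 4 = 16
  USB stick 2: 12 + 4 = 16
  USB stick 3: 11 + 3 = 14
  USB stick 4: 11 = 11
  USB stick 5: 9 = 9
Every load is within 17 GB, so 5 USB sticks suffice.

Yes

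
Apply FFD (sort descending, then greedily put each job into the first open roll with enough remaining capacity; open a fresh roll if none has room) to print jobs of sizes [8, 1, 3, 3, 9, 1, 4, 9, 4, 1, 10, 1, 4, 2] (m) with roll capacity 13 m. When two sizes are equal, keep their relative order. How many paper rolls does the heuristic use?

5

Sorted descending: 10, 9, 9, 8, 4, 4, 4, 3, 3, 2, 1, 1, 1, 1.
  10 → roll 1 (new)  [load 10/13]
  9 → roll 2 (new)  [load 9/13]
  9 → roll 3 (new)  [load 9/13]
  8 → roll 4 (new)  [load 8/13]
  4 → roll 2  [load 13/13]
  4 → roll 3  [load 13/13]
  4 → roll 4  [load 12/13]
  3 → roll 1  [load 13/13]
  3 → roll 5 (new)  [load 3/13]
  2 → roll 5  [load 5/13]
  1 → roll 4  [load 13/13]
  1 → roll 5  [load 6/13]
  1 → roll 5  [load 7/13]
  1 → roll 5  [load 8/13]
5 paper rolls opened.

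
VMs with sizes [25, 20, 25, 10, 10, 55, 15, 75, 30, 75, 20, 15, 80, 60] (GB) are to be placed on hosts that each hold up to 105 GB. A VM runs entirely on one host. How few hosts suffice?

5

Total = 80 + 75 + 75 + 60 + 55 + 30 + 25 + 25 + 20 + 20 + 15 + 15 + 10 + 10 = 515 GB.
Lower bound: ⌈515/105⌉ = 5 hosts.
A packing using 5 hosts:
  host 1: 80 + 25 = 105
  host 2: 75 + 30 = 105
  host 3: 75 + 25 = 100
  host 4: 60 + 20 + 20 = 100
  host 5: 55 + 15 + 15 + 10 + 10 = 105
This matches the lower bound, so 5 is optimal.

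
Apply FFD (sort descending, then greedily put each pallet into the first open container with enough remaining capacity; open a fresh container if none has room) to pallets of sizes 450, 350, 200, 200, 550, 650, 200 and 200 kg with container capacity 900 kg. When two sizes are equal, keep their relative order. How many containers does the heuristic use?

Sorted descending: 650, 550, 450, 350, 200, 200, 200, 200.
  650 → container 1 (new)  [load 650/900]
  550 → container 2 (new)  [load 550/900]
  450 → container 3 (new)  [load 450/900]
  350 → container 2  [load 900/900]
  200 → container 1  [load 850/900]
  200 → container 3  [load 650/900]
  200 → container 3  [load 850/900]
  200 → container 4 (new)  [load 200/900]
4 containers opened.

4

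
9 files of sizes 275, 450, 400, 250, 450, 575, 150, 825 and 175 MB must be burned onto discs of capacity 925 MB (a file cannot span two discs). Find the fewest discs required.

Total = 825 + 575 + 450 + 450 + 400 + 275 + 250 + 175 + 150 = 3550 MB.
Lower bound: ⌈3550/925⌉ = 4 discs.
A packing using 4 discs:
  disc 1: 825 = 825
  disc 2: 575 + 175 + 150 = 900
  disc 3: 450 + 450 = 900
  disc 4: 400 + 275 + 250 = 925
This matches the lower bound, so 4 is optimal.

4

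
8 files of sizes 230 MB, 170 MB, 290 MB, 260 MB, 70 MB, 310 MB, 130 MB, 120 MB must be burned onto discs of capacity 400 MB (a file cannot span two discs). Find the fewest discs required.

5

Total = 310 + 290 + 260 + 230 + 170 + 130 + 120 + 70 = 1580 MB.
Lower bound: ⌈1580/400⌉ = 4 discs.
A packing using 5 discs:
  disc 1: 310 + 70 = 380
  disc 2: 290 = 290
  disc 3: 260 + 130 = 390
  disc 4: 230 + 170 = 400
  disc 5: 120 = 120
No arrangement into 4 discs stays within capacity, so 5 is optimal.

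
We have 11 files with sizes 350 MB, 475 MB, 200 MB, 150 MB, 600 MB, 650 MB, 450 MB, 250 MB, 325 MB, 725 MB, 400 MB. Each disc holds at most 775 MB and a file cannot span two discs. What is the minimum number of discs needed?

Total = 725 + 650 + 600 + 475 + 450 + 400 + 350 + 325 + 250 + 200 + 150 = 4575 MB.
Lower bound: ⌈4575/775⌉ = 6 discs.
A packing using 7 discs:
  disc 1: 725 = 725
  disc 2: 650 = 650
  disc 3: 600 + 150 = 750
  disc 4: 475 + 250 = 725
  disc 5: 450 + 325 = 775
  disc 6: 400 + 350 = 750
  disc 7: 200 = 200
No arrangement into 6 discs stays within capacity, so 7 is optimal.

7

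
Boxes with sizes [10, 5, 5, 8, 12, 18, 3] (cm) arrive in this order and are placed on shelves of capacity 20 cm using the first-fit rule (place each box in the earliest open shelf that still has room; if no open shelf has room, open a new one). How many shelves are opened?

  10 → shelf 1 (new)  [load 10/20]
  5 → shelf 1  [load 15/20]
  5 → shelf 1  [load 20/20]
  8 → shelf 2 (new)  [load 8/20]
  12 → shelf 2  [load 20/20]
  18 → shelf 3 (new)  [load 18/20]
  3 → shelf 4 (new)  [load 3/20]
4 shelves opened.

4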